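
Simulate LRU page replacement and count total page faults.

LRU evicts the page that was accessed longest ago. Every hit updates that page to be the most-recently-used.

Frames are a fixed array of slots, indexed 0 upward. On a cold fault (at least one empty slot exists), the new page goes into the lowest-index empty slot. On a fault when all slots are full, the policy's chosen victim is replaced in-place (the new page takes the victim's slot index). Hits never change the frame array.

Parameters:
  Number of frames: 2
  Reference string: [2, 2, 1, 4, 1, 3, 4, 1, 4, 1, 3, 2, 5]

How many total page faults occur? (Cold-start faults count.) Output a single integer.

Answer: 9

Derivation:
Step 0: ref 2 → FAULT, frames=[2,-]
Step 1: ref 2 → HIT, frames=[2,-]
Step 2: ref 1 → FAULT, frames=[2,1]
Step 3: ref 4 → FAULT (evict 2), frames=[4,1]
Step 4: ref 1 → HIT, frames=[4,1]
Step 5: ref 3 → FAULT (evict 4), frames=[3,1]
Step 6: ref 4 → FAULT (evict 1), frames=[3,4]
Step 7: ref 1 → FAULT (evict 3), frames=[1,4]
Step 8: ref 4 → HIT, frames=[1,4]
Step 9: ref 1 → HIT, frames=[1,4]
Step 10: ref 3 → FAULT (evict 4), frames=[1,3]
Step 11: ref 2 → FAULT (evict 1), frames=[2,3]
Step 12: ref 5 → FAULT (evict 3), frames=[2,5]
Total faults: 9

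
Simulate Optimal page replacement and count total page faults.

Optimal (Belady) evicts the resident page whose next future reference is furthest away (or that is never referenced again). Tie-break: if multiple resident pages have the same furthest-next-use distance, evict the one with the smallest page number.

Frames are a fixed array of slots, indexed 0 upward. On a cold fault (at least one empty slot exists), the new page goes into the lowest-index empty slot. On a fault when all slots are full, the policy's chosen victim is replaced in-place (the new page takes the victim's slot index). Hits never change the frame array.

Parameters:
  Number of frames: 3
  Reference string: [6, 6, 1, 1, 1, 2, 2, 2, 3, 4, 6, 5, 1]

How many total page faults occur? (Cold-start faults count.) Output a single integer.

Step 0: ref 6 → FAULT, frames=[6,-,-]
Step 1: ref 6 → HIT, frames=[6,-,-]
Step 2: ref 1 → FAULT, frames=[6,1,-]
Step 3: ref 1 → HIT, frames=[6,1,-]
Step 4: ref 1 → HIT, frames=[6,1,-]
Step 5: ref 2 → FAULT, frames=[6,1,2]
Step 6: ref 2 → HIT, frames=[6,1,2]
Step 7: ref 2 → HIT, frames=[6,1,2]
Step 8: ref 3 → FAULT (evict 2), frames=[6,1,3]
Step 9: ref 4 → FAULT (evict 3), frames=[6,1,4]
Step 10: ref 6 → HIT, frames=[6,1,4]
Step 11: ref 5 → FAULT (evict 4), frames=[6,1,5]
Step 12: ref 1 → HIT, frames=[6,1,5]
Total faults: 6

Answer: 6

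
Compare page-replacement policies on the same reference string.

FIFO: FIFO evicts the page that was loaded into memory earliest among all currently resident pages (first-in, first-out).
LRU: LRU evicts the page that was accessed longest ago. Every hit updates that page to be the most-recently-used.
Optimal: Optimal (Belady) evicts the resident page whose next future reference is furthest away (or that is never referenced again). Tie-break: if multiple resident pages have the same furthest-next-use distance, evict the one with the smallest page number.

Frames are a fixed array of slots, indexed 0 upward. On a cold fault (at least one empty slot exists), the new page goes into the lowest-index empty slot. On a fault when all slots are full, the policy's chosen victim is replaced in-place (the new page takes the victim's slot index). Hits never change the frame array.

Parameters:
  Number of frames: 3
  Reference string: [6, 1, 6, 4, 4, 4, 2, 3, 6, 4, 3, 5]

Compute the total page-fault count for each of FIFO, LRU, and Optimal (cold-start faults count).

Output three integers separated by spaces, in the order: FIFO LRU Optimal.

--- FIFO ---
  step 0: ref 6 -> FAULT, frames=[6,-,-] (faults so far: 1)
  step 1: ref 1 -> FAULT, frames=[6,1,-] (faults so far: 2)
  step 2: ref 6 -> HIT, frames=[6,1,-] (faults so far: 2)
  step 3: ref 4 -> FAULT, frames=[6,1,4] (faults so far: 3)
  step 4: ref 4 -> HIT, frames=[6,1,4] (faults so far: 3)
  step 5: ref 4 -> HIT, frames=[6,1,4] (faults so far: 3)
  step 6: ref 2 -> FAULT, evict 6, frames=[2,1,4] (faults so far: 4)
  step 7: ref 3 -> FAULT, evict 1, frames=[2,3,4] (faults so far: 5)
  step 8: ref 6 -> FAULT, evict 4, frames=[2,3,6] (faults so far: 6)
  step 9: ref 4 -> FAULT, evict 2, frames=[4,3,6] (faults so far: 7)
  step 10: ref 3 -> HIT, frames=[4,3,6] (faults so far: 7)
  step 11: ref 5 -> FAULT, evict 3, frames=[4,5,6] (faults so far: 8)
  FIFO total faults: 8
--- LRU ---
  step 0: ref 6 -> FAULT, frames=[6,-,-] (faults so far: 1)
  step 1: ref 1 -> FAULT, frames=[6,1,-] (faults so far: 2)
  step 2: ref 6 -> HIT, frames=[6,1,-] (faults so far: 2)
  step 3: ref 4 -> FAULT, frames=[6,1,4] (faults so far: 3)
  step 4: ref 4 -> HIT, frames=[6,1,4] (faults so far: 3)
  step 5: ref 4 -> HIT, frames=[6,1,4] (faults so far: 3)
  step 6: ref 2 -> FAULT, evict 1, frames=[6,2,4] (faults so far: 4)
  step 7: ref 3 -> FAULT, evict 6, frames=[3,2,4] (faults so far: 5)
  step 8: ref 6 -> FAULT, evict 4, frames=[3,2,6] (faults so far: 6)
  step 9: ref 4 -> FAULT, evict 2, frames=[3,4,6] (faults so far: 7)
  step 10: ref 3 -> HIT, frames=[3,4,6] (faults so far: 7)
  step 11: ref 5 -> FAULT, evict 6, frames=[3,4,5] (faults so far: 8)
  LRU total faults: 8
--- Optimal ---
  step 0: ref 6 -> FAULT, frames=[6,-,-] (faults so far: 1)
  step 1: ref 1 -> FAULT, frames=[6,1,-] (faults so far: 2)
  step 2: ref 6 -> HIT, frames=[6,1,-] (faults so far: 2)
  step 3: ref 4 -> FAULT, frames=[6,1,4] (faults so far: 3)
  step 4: ref 4 -> HIT, frames=[6,1,4] (faults so far: 3)
  step 5: ref 4 -> HIT, frames=[6,1,4] (faults so far: 3)
  step 6: ref 2 -> FAULT, evict 1, frames=[6,2,4] (faults so far: 4)
  step 7: ref 3 -> FAULT, evict 2, frames=[6,3,4] (faults so far: 5)
  step 8: ref 6 -> HIT, frames=[6,3,4] (faults so far: 5)
  step 9: ref 4 -> HIT, frames=[6,3,4] (faults so far: 5)
  step 10: ref 3 -> HIT, frames=[6,3,4] (faults so far: 5)
  step 11: ref 5 -> FAULT, evict 3, frames=[6,5,4] (faults so far: 6)
  Optimal total faults: 6

Answer: 8 8 6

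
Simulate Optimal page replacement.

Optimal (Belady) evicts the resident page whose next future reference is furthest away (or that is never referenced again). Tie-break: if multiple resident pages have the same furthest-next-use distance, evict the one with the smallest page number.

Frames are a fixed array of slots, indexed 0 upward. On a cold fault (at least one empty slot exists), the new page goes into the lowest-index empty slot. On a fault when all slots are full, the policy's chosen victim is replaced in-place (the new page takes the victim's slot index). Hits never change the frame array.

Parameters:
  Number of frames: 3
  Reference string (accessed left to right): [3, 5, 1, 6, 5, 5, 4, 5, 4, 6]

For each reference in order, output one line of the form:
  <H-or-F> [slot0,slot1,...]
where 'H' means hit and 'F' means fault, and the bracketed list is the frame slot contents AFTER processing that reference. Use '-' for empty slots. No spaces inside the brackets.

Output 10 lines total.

F [3,-,-]
F [3,5,-]
F [3,5,1]
F [3,5,6]
H [3,5,6]
H [3,5,6]
F [4,5,6]
H [4,5,6]
H [4,5,6]
H [4,5,6]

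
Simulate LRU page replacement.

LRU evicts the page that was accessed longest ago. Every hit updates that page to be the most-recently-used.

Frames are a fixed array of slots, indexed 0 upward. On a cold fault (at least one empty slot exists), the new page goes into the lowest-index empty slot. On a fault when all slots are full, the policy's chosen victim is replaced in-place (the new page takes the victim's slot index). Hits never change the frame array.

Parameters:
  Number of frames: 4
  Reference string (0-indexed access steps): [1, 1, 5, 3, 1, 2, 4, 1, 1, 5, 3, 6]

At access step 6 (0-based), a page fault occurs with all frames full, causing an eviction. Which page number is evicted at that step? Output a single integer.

Step 0: ref 1 -> FAULT, frames=[1,-,-,-]
Step 1: ref 1 -> HIT, frames=[1,-,-,-]
Step 2: ref 5 -> FAULT, frames=[1,5,-,-]
Step 3: ref 3 -> FAULT, frames=[1,5,3,-]
Step 4: ref 1 -> HIT, frames=[1,5,3,-]
Step 5: ref 2 -> FAULT, frames=[1,5,3,2]
Step 6: ref 4 -> FAULT, evict 5, frames=[1,4,3,2]
At step 6: evicted page 5

Answer: 5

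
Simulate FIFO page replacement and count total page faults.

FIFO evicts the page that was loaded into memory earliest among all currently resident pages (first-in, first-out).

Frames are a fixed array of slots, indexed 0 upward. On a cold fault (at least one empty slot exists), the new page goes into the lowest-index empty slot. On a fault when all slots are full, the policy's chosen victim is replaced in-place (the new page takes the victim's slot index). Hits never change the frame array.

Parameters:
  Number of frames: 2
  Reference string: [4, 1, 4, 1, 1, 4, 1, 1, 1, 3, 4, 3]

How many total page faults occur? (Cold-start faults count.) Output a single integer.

Answer: 4

Derivation:
Step 0: ref 4 → FAULT, frames=[4,-]
Step 1: ref 1 → FAULT, frames=[4,1]
Step 2: ref 4 → HIT, frames=[4,1]
Step 3: ref 1 → HIT, frames=[4,1]
Step 4: ref 1 → HIT, frames=[4,1]
Step 5: ref 4 → HIT, frames=[4,1]
Step 6: ref 1 → HIT, frames=[4,1]
Step 7: ref 1 → HIT, frames=[4,1]
Step 8: ref 1 → HIT, frames=[4,1]
Step 9: ref 3 → FAULT (evict 4), frames=[3,1]
Step 10: ref 4 → FAULT (evict 1), frames=[3,4]
Step 11: ref 3 → HIT, frames=[3,4]
Total faults: 4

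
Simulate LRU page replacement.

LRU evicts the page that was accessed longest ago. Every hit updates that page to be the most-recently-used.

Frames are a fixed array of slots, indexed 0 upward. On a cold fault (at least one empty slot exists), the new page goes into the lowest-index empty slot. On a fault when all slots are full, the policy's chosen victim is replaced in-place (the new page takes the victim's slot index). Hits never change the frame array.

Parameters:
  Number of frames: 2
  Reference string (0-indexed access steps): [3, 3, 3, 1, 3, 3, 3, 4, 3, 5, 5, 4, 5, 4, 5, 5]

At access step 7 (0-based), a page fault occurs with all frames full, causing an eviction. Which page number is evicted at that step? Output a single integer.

Step 0: ref 3 -> FAULT, frames=[3,-]
Step 1: ref 3 -> HIT, frames=[3,-]
Step 2: ref 3 -> HIT, frames=[3,-]
Step 3: ref 1 -> FAULT, frames=[3,1]
Step 4: ref 3 -> HIT, frames=[3,1]
Step 5: ref 3 -> HIT, frames=[3,1]
Step 6: ref 3 -> HIT, frames=[3,1]
Step 7: ref 4 -> FAULT, evict 1, frames=[3,4]
At step 7: evicted page 1

Answer: 1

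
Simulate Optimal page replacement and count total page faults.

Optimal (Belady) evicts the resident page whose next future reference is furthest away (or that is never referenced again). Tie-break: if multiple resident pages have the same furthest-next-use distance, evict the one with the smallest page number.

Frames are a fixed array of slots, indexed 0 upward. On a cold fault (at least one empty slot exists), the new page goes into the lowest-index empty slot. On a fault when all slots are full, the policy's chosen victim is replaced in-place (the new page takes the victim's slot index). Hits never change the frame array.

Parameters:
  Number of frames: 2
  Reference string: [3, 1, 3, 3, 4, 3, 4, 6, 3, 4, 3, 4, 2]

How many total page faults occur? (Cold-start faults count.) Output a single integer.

Step 0: ref 3 → FAULT, frames=[3,-]
Step 1: ref 1 → FAULT, frames=[3,1]
Step 2: ref 3 → HIT, frames=[3,1]
Step 3: ref 3 → HIT, frames=[3,1]
Step 4: ref 4 → FAULT (evict 1), frames=[3,4]
Step 5: ref 3 → HIT, frames=[3,4]
Step 6: ref 4 → HIT, frames=[3,4]
Step 7: ref 6 → FAULT (evict 4), frames=[3,6]
Step 8: ref 3 → HIT, frames=[3,6]
Step 9: ref 4 → FAULT (evict 6), frames=[3,4]
Step 10: ref 3 → HIT, frames=[3,4]
Step 11: ref 4 → HIT, frames=[3,4]
Step 12: ref 2 → FAULT (evict 3), frames=[2,4]
Total faults: 6

Answer: 6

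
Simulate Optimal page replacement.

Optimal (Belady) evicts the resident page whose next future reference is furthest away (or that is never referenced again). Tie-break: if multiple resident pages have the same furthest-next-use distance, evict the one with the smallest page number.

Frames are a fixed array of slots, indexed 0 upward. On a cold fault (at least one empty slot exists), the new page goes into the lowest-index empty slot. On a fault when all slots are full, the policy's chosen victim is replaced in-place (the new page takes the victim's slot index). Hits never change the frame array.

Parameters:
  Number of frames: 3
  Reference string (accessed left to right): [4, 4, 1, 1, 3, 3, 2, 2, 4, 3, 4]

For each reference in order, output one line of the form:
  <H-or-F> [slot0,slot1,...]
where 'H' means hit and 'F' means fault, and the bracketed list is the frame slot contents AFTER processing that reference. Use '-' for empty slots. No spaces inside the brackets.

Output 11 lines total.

F [4,-,-]
H [4,-,-]
F [4,1,-]
H [4,1,-]
F [4,1,3]
H [4,1,3]
F [4,2,3]
H [4,2,3]
H [4,2,3]
H [4,2,3]
H [4,2,3]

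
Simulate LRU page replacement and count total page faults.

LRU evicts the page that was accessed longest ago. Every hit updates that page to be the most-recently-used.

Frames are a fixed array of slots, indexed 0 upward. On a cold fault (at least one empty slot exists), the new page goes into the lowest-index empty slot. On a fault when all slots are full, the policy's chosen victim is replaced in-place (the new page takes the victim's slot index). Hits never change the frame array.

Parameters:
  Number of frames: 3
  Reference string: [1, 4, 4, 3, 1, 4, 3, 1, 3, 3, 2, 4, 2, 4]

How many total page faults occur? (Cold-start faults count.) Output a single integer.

Step 0: ref 1 → FAULT, frames=[1,-,-]
Step 1: ref 4 → FAULT, frames=[1,4,-]
Step 2: ref 4 → HIT, frames=[1,4,-]
Step 3: ref 3 → FAULT, frames=[1,4,3]
Step 4: ref 1 → HIT, frames=[1,4,3]
Step 5: ref 4 → HIT, frames=[1,4,3]
Step 6: ref 3 → HIT, frames=[1,4,3]
Step 7: ref 1 → HIT, frames=[1,4,3]
Step 8: ref 3 → HIT, frames=[1,4,3]
Step 9: ref 3 → HIT, frames=[1,4,3]
Step 10: ref 2 → FAULT (evict 4), frames=[1,2,3]
Step 11: ref 4 → FAULT (evict 1), frames=[4,2,3]
Step 12: ref 2 → HIT, frames=[4,2,3]
Step 13: ref 4 → HIT, frames=[4,2,3]
Total faults: 5

Answer: 5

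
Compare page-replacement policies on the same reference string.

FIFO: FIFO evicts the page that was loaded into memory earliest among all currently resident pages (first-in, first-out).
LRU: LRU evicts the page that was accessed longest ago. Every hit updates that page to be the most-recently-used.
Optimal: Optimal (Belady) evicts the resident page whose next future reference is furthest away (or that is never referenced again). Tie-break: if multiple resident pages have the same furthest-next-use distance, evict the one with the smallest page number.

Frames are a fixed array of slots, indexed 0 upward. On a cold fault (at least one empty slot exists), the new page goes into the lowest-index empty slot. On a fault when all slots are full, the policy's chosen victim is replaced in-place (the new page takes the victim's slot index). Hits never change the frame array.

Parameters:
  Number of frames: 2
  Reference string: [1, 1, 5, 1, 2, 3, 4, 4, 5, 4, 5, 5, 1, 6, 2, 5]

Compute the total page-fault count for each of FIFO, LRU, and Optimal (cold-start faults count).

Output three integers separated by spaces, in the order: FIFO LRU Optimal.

Answer: 10 10 8

Derivation:
--- FIFO ---
  step 0: ref 1 -> FAULT, frames=[1,-] (faults so far: 1)
  step 1: ref 1 -> HIT, frames=[1,-] (faults so far: 1)
  step 2: ref 5 -> FAULT, frames=[1,5] (faults so far: 2)
  step 3: ref 1 -> HIT, frames=[1,5] (faults so far: 2)
  step 4: ref 2 -> FAULT, evict 1, frames=[2,5] (faults so far: 3)
  step 5: ref 3 -> FAULT, evict 5, frames=[2,3] (faults so far: 4)
  step 6: ref 4 -> FAULT, evict 2, frames=[4,3] (faults so far: 5)
  step 7: ref 4 -> HIT, frames=[4,3] (faults so far: 5)
  step 8: ref 5 -> FAULT, evict 3, frames=[4,5] (faults so far: 6)
  step 9: ref 4 -> HIT, frames=[4,5] (faults so far: 6)
  step 10: ref 5 -> HIT, frames=[4,5] (faults so far: 6)
  step 11: ref 5 -> HIT, frames=[4,5] (faults so far: 6)
  step 12: ref 1 -> FAULT, evict 4, frames=[1,5] (faults so far: 7)
  step 13: ref 6 -> FAULT, evict 5, frames=[1,6] (faults so far: 8)
  step 14: ref 2 -> FAULT, evict 1, frames=[2,6] (faults so far: 9)
  step 15: ref 5 -> FAULT, evict 6, frames=[2,5] (faults so far: 10)
  FIFO total faults: 10
--- LRU ---
  step 0: ref 1 -> FAULT, frames=[1,-] (faults so far: 1)
  step 1: ref 1 -> HIT, frames=[1,-] (faults so far: 1)
  step 2: ref 5 -> FAULT, frames=[1,5] (faults so far: 2)
  step 3: ref 1 -> HIT, frames=[1,5] (faults so far: 2)
  step 4: ref 2 -> FAULT, evict 5, frames=[1,2] (faults so far: 3)
  step 5: ref 3 -> FAULT, evict 1, frames=[3,2] (faults so far: 4)
  step 6: ref 4 -> FAULT, evict 2, frames=[3,4] (faults so far: 5)
  step 7: ref 4 -> HIT, frames=[3,4] (faults so far: 5)
  step 8: ref 5 -> FAULT, evict 3, frames=[5,4] (faults so far: 6)
  step 9: ref 4 -> HIT, frames=[5,4] (faults so far: 6)
  step 10: ref 5 -> HIT, frames=[5,4] (faults so far: 6)
  step 11: ref 5 -> HIT, frames=[5,4] (faults so far: 6)
  step 12: ref 1 -> FAULT, evict 4, frames=[5,1] (faults so far: 7)
  step 13: ref 6 -> FAULT, evict 5, frames=[6,1] (faults so far: 8)
  step 14: ref 2 -> FAULT, evict 1, frames=[6,2] (faults so far: 9)
  step 15: ref 5 -> FAULT, evict 6, frames=[5,2] (faults so far: 10)
  LRU total faults: 10
--- Optimal ---
  step 0: ref 1 -> FAULT, frames=[1,-] (faults so far: 1)
  step 1: ref 1 -> HIT, frames=[1,-] (faults so far: 1)
  step 2: ref 5 -> FAULT, frames=[1,5] (faults so far: 2)
  step 3: ref 1 -> HIT, frames=[1,5] (faults so far: 2)
  step 4: ref 2 -> FAULT, evict 1, frames=[2,5] (faults so far: 3)
  step 5: ref 3 -> FAULT, evict 2, frames=[3,5] (faults so far: 4)
  step 6: ref 4 -> FAULT, evict 3, frames=[4,5] (faults so far: 5)
  step 7: ref 4 -> HIT, frames=[4,5] (faults so far: 5)
  step 8: ref 5 -> HIT, frames=[4,5] (faults so far: 5)
  step 9: ref 4 -> HIT, frames=[4,5] (faults so far: 5)
  step 10: ref 5 -> HIT, frames=[4,5] (faults so far: 5)
  step 11: ref 5 -> HIT, frames=[4,5] (faults so far: 5)
  step 12: ref 1 -> FAULT, evict 4, frames=[1,5] (faults so far: 6)
  step 13: ref 6 -> FAULT, evict 1, frames=[6,5] (faults so far: 7)
  step 14: ref 2 -> FAULT, evict 6, frames=[2,5] (faults so far: 8)
  step 15: ref 5 -> HIT, frames=[2,5] (faults so far: 8)
  Optimal total faults: 8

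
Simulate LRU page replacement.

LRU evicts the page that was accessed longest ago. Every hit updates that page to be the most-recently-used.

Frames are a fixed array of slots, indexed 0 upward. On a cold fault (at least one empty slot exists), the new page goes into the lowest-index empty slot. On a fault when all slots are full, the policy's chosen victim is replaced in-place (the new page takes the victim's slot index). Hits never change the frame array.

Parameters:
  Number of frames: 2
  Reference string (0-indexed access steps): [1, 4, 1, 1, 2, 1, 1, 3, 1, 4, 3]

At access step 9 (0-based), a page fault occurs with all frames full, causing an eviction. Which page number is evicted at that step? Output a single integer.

Step 0: ref 1 -> FAULT, frames=[1,-]
Step 1: ref 4 -> FAULT, frames=[1,4]
Step 2: ref 1 -> HIT, frames=[1,4]
Step 3: ref 1 -> HIT, frames=[1,4]
Step 4: ref 2 -> FAULT, evict 4, frames=[1,2]
Step 5: ref 1 -> HIT, frames=[1,2]
Step 6: ref 1 -> HIT, frames=[1,2]
Step 7: ref 3 -> FAULT, evict 2, frames=[1,3]
Step 8: ref 1 -> HIT, frames=[1,3]
Step 9: ref 4 -> FAULT, evict 3, frames=[1,4]
At step 9: evicted page 3

Answer: 3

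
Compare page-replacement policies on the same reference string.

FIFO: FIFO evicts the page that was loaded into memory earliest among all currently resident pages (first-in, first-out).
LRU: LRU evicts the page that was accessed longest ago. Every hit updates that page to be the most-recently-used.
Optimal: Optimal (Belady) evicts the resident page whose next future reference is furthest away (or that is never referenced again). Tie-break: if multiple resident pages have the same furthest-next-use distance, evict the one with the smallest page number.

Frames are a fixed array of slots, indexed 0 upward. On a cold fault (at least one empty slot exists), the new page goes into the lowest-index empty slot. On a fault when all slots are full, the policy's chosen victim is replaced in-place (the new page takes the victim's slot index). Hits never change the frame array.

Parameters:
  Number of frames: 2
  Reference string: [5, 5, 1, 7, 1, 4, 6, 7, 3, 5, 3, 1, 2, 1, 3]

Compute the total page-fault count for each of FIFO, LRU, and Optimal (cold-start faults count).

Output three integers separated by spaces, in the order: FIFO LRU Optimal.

Answer: 11 11 10

Derivation:
--- FIFO ---
  step 0: ref 5 -> FAULT, frames=[5,-] (faults so far: 1)
  step 1: ref 5 -> HIT, frames=[5,-] (faults so far: 1)
  step 2: ref 1 -> FAULT, frames=[5,1] (faults so far: 2)
  step 3: ref 7 -> FAULT, evict 5, frames=[7,1] (faults so far: 3)
  step 4: ref 1 -> HIT, frames=[7,1] (faults so far: 3)
  step 5: ref 4 -> FAULT, evict 1, frames=[7,4] (faults so far: 4)
  step 6: ref 6 -> FAULT, evict 7, frames=[6,4] (faults so far: 5)
  step 7: ref 7 -> FAULT, evict 4, frames=[6,7] (faults so far: 6)
  step 8: ref 3 -> FAULT, evict 6, frames=[3,7] (faults so far: 7)
  step 9: ref 5 -> FAULT, evict 7, frames=[3,5] (faults so far: 8)
  step 10: ref 3 -> HIT, frames=[3,5] (faults so far: 8)
  step 11: ref 1 -> FAULT, evict 3, frames=[1,5] (faults so far: 9)
  step 12: ref 2 -> FAULT, evict 5, frames=[1,2] (faults so far: 10)
  step 13: ref 1 -> HIT, frames=[1,2] (faults so far: 10)
  step 14: ref 3 -> FAULT, evict 1, frames=[3,2] (faults so far: 11)
  FIFO total faults: 11
--- LRU ---
  step 0: ref 5 -> FAULT, frames=[5,-] (faults so far: 1)
  step 1: ref 5 -> HIT, frames=[5,-] (faults so far: 1)
  step 2: ref 1 -> FAULT, frames=[5,1] (faults so far: 2)
  step 3: ref 7 -> FAULT, evict 5, frames=[7,1] (faults so far: 3)
  step 4: ref 1 -> HIT, frames=[7,1] (faults so far: 3)
  step 5: ref 4 -> FAULT, evict 7, frames=[4,1] (faults so far: 4)
  step 6: ref 6 -> FAULT, evict 1, frames=[4,6] (faults so far: 5)
  step 7: ref 7 -> FAULT, evict 4, frames=[7,6] (faults so far: 6)
  step 8: ref 3 -> FAULT, evict 6, frames=[7,3] (faults so far: 7)
  step 9: ref 5 -> FAULT, evict 7, frames=[5,3] (faults so far: 8)
  step 10: ref 3 -> HIT, frames=[5,3] (faults so far: 8)
  step 11: ref 1 -> FAULT, evict 5, frames=[1,3] (faults so far: 9)
  step 12: ref 2 -> FAULT, evict 3, frames=[1,2] (faults so far: 10)
  step 13: ref 1 -> HIT, frames=[1,2] (faults so far: 10)
  step 14: ref 3 -> FAULT, evict 2, frames=[1,3] (faults so far: 11)
  LRU total faults: 11
--- Optimal ---
  step 0: ref 5 -> FAULT, frames=[5,-] (faults so far: 1)
  step 1: ref 5 -> HIT, frames=[5,-] (faults so far: 1)
  step 2: ref 1 -> FAULT, frames=[5,1] (faults so far: 2)
  step 3: ref 7 -> FAULT, evict 5, frames=[7,1] (faults so far: 3)
  step 4: ref 1 -> HIT, frames=[7,1] (faults so far: 3)
  step 5: ref 4 -> FAULT, evict 1, frames=[7,4] (faults so far: 4)
  step 6: ref 6 -> FAULT, evict 4, frames=[7,6] (faults so far: 5)
  step 7: ref 7 -> HIT, frames=[7,6] (faults so far: 5)
  step 8: ref 3 -> FAULT, evict 6, frames=[7,3] (faults so far: 6)
  step 9: ref 5 -> FAULT, evict 7, frames=[5,3] (faults so far: 7)
  step 10: ref 3 -> HIT, frames=[5,3] (faults so far: 7)
  step 11: ref 1 -> FAULT, evict 5, frames=[1,3] (faults so far: 8)
  step 12: ref 2 -> FAULT, evict 3, frames=[1,2] (faults so far: 9)
  step 13: ref 1 -> HIT, frames=[1,2] (faults so far: 9)
  step 14: ref 3 -> FAULT, evict 1, frames=[3,2] (faults so far: 10)
  Optimal total faults: 10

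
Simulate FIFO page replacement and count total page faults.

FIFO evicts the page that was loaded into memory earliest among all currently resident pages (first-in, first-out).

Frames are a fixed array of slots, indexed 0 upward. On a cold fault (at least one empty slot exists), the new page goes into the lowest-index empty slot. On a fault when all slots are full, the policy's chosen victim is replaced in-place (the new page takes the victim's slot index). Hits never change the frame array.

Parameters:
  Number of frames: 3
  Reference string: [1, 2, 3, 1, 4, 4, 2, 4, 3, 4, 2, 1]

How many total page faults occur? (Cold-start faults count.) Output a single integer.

Step 0: ref 1 → FAULT, frames=[1,-,-]
Step 1: ref 2 → FAULT, frames=[1,2,-]
Step 2: ref 3 → FAULT, frames=[1,2,3]
Step 3: ref 1 → HIT, frames=[1,2,3]
Step 4: ref 4 → FAULT (evict 1), frames=[4,2,3]
Step 5: ref 4 → HIT, frames=[4,2,3]
Step 6: ref 2 → HIT, frames=[4,2,3]
Step 7: ref 4 → HIT, frames=[4,2,3]
Step 8: ref 3 → HIT, frames=[4,2,3]
Step 9: ref 4 → HIT, frames=[4,2,3]
Step 10: ref 2 → HIT, frames=[4,2,3]
Step 11: ref 1 → FAULT (evict 2), frames=[4,1,3]
Total faults: 5

Answer: 5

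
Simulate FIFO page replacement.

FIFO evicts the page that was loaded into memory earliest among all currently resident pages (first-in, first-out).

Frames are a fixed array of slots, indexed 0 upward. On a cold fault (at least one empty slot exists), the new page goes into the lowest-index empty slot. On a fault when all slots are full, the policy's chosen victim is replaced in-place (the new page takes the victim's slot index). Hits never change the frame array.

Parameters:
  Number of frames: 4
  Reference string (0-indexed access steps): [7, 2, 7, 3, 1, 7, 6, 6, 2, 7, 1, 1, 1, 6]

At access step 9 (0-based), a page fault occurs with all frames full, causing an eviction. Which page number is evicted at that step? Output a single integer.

Step 0: ref 7 -> FAULT, frames=[7,-,-,-]
Step 1: ref 2 -> FAULT, frames=[7,2,-,-]
Step 2: ref 7 -> HIT, frames=[7,2,-,-]
Step 3: ref 3 -> FAULT, frames=[7,2,3,-]
Step 4: ref 1 -> FAULT, frames=[7,2,3,1]
Step 5: ref 7 -> HIT, frames=[7,2,3,1]
Step 6: ref 6 -> FAULT, evict 7, frames=[6,2,3,1]
Step 7: ref 6 -> HIT, frames=[6,2,3,1]
Step 8: ref 2 -> HIT, frames=[6,2,3,1]
Step 9: ref 7 -> FAULT, evict 2, frames=[6,7,3,1]
At step 9: evicted page 2

Answer: 2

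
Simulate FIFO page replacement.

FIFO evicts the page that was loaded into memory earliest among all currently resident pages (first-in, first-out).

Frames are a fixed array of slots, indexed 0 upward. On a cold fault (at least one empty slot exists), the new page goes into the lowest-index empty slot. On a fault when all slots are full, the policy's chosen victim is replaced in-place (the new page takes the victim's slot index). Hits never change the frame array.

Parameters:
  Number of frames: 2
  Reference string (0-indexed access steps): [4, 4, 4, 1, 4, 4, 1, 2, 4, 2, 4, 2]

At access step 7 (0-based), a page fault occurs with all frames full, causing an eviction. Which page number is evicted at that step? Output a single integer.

Step 0: ref 4 -> FAULT, frames=[4,-]
Step 1: ref 4 -> HIT, frames=[4,-]
Step 2: ref 4 -> HIT, frames=[4,-]
Step 3: ref 1 -> FAULT, frames=[4,1]
Step 4: ref 4 -> HIT, frames=[4,1]
Step 5: ref 4 -> HIT, frames=[4,1]
Step 6: ref 1 -> HIT, frames=[4,1]
Step 7: ref 2 -> FAULT, evict 4, frames=[2,1]
At step 7: evicted page 4

Answer: 4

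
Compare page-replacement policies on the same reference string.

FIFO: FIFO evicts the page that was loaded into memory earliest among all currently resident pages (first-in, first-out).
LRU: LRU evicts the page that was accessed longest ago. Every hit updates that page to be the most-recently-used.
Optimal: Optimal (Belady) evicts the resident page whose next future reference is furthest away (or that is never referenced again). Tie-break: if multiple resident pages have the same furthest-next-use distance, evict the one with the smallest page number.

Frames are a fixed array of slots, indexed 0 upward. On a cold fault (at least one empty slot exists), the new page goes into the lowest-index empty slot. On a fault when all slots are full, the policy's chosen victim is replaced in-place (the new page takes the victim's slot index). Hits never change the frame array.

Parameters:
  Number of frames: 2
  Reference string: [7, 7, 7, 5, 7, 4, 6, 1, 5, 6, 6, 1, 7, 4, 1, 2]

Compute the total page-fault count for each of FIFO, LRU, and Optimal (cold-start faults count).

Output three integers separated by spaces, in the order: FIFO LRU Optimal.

--- FIFO ---
  step 0: ref 7 -> FAULT, frames=[7,-] (faults so far: 1)
  step 1: ref 7 -> HIT, frames=[7,-] (faults so far: 1)
  step 2: ref 7 -> HIT, frames=[7,-] (faults so far: 1)
  step 3: ref 5 -> FAULT, frames=[7,5] (faults so far: 2)
  step 4: ref 7 -> HIT, frames=[7,5] (faults so far: 2)
  step 5: ref 4 -> FAULT, evict 7, frames=[4,5] (faults so far: 3)
  step 6: ref 6 -> FAULT, evict 5, frames=[4,6] (faults so far: 4)
  step 7: ref 1 -> FAULT, evict 4, frames=[1,6] (faults so far: 5)
  step 8: ref 5 -> FAULT, evict 6, frames=[1,5] (faults so far: 6)
  step 9: ref 6 -> FAULT, evict 1, frames=[6,5] (faults so far: 7)
  step 10: ref 6 -> HIT, frames=[6,5] (faults so far: 7)
  step 11: ref 1 -> FAULT, evict 5, frames=[6,1] (faults so far: 8)
  step 12: ref 7 -> FAULT, evict 6, frames=[7,1] (faults so far: 9)
  step 13: ref 4 -> FAULT, evict 1, frames=[7,4] (faults so far: 10)
  step 14: ref 1 -> FAULT, evict 7, frames=[1,4] (faults so far: 11)
  step 15: ref 2 -> FAULT, evict 4, frames=[1,2] (faults so far: 12)
  FIFO total faults: 12
--- LRU ---
  step 0: ref 7 -> FAULT, frames=[7,-] (faults so far: 1)
  step 1: ref 7 -> HIT, frames=[7,-] (faults so far: 1)
  step 2: ref 7 -> HIT, frames=[7,-] (faults so far: 1)
  step 3: ref 5 -> FAULT, frames=[7,5] (faults so far: 2)
  step 4: ref 7 -> HIT, frames=[7,5] (faults so far: 2)
  step 5: ref 4 -> FAULT, evict 5, frames=[7,4] (faults so far: 3)
  step 6: ref 6 -> FAULT, evict 7, frames=[6,4] (faults so far: 4)
  step 7: ref 1 -> FAULT, evict 4, frames=[6,1] (faults so far: 5)
  step 8: ref 5 -> FAULT, evict 6, frames=[5,1] (faults so far: 6)
  step 9: ref 6 -> FAULT, evict 1, frames=[5,6] (faults so far: 7)
  step 10: ref 6 -> HIT, frames=[5,6] (faults so far: 7)
  step 11: ref 1 -> FAULT, evict 5, frames=[1,6] (faults so far: 8)
  step 12: ref 7 -> FAULT, evict 6, frames=[1,7] (faults so far: 9)
  step 13: ref 4 -> FAULT, evict 1, frames=[4,7] (faults so far: 10)
  step 14: ref 1 -> FAULT, evict 7, frames=[4,1] (faults so far: 11)
  step 15: ref 2 -> FAULT, evict 4, frames=[2,1] (faults so far: 12)
  LRU total faults: 12
--- Optimal ---
  step 0: ref 7 -> FAULT, frames=[7,-] (faults so far: 1)
  step 1: ref 7 -> HIT, frames=[7,-] (faults so far: 1)
  step 2: ref 7 -> HIT, frames=[7,-] (faults so far: 1)
  step 3: ref 5 -> FAULT, frames=[7,5] (faults so far: 2)
  step 4: ref 7 -> HIT, frames=[7,5] (faults so far: 2)
  step 5: ref 4 -> FAULT, evict 7, frames=[4,5] (faults so far: 3)
  step 6: ref 6 -> FAULT, evict 4, frames=[6,5] (faults so far: 4)
  step 7: ref 1 -> FAULT, evict 6, frames=[1,5] (faults so far: 5)
  step 8: ref 5 -> HIT, frames=[1,5] (faults so far: 5)
  step 9: ref 6 -> FAULT, evict 5, frames=[1,6] (faults so far: 6)
  step 10: ref 6 -> HIT, frames=[1,6] (faults so far: 6)
  step 11: ref 1 -> HIT, frames=[1,6] (faults so far: 6)
  step 12: ref 7 -> FAULT, evict 6, frames=[1,7] (faults so far: 7)
  step 13: ref 4 -> FAULT, evict 7, frames=[1,4] (faults so far: 8)
  step 14: ref 1 -> HIT, frames=[1,4] (faults so far: 8)
  step 15: ref 2 -> FAULT, evict 1, frames=[2,4] (faults so far: 9)
  Optimal total faults: 9

Answer: 12 12 9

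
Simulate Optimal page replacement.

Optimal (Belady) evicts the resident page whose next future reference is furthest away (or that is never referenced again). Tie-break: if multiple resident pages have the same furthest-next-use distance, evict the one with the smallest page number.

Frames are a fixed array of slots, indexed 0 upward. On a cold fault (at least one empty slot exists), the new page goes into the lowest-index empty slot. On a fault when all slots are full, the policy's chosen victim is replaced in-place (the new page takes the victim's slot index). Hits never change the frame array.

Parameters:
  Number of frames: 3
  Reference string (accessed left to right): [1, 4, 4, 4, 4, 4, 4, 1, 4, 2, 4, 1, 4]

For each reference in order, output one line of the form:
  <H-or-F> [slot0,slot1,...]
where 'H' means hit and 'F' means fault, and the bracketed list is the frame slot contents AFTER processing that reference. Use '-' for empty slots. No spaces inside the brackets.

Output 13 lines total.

F [1,-,-]
F [1,4,-]
H [1,4,-]
H [1,4,-]
H [1,4,-]
H [1,4,-]
H [1,4,-]
H [1,4,-]
H [1,4,-]
F [1,4,2]
H [1,4,2]
H [1,4,2]
H [1,4,2]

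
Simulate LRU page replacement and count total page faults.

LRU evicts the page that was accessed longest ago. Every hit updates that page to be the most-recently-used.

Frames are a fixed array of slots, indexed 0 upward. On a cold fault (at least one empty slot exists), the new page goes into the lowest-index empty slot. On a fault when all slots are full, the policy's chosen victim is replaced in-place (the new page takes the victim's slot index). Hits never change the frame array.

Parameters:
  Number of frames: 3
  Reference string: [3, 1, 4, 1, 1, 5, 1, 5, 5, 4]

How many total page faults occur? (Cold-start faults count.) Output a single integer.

Answer: 4

Derivation:
Step 0: ref 3 → FAULT, frames=[3,-,-]
Step 1: ref 1 → FAULT, frames=[3,1,-]
Step 2: ref 4 → FAULT, frames=[3,1,4]
Step 3: ref 1 → HIT, frames=[3,1,4]
Step 4: ref 1 → HIT, frames=[3,1,4]
Step 5: ref 5 → FAULT (evict 3), frames=[5,1,4]
Step 6: ref 1 → HIT, frames=[5,1,4]
Step 7: ref 5 → HIT, frames=[5,1,4]
Step 8: ref 5 → HIT, frames=[5,1,4]
Step 9: ref 4 → HIT, frames=[5,1,4]
Total faults: 4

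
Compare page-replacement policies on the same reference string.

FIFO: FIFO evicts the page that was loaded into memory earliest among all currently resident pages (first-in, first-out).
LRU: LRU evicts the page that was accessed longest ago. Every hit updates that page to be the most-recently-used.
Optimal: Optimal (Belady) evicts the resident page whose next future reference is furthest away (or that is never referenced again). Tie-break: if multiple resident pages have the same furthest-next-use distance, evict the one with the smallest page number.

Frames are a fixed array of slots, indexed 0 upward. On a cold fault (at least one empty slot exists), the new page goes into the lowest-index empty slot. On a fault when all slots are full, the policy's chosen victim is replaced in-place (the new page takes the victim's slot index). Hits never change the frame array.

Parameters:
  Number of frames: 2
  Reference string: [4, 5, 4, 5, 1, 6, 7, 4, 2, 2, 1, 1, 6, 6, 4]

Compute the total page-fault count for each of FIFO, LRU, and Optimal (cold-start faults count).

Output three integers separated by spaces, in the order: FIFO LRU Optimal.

--- FIFO ---
  step 0: ref 4 -> FAULT, frames=[4,-] (faults so far: 1)
  step 1: ref 5 -> FAULT, frames=[4,5] (faults so far: 2)
  step 2: ref 4 -> HIT, frames=[4,5] (faults so far: 2)
  step 3: ref 5 -> HIT, frames=[4,5] (faults so far: 2)
  step 4: ref 1 -> FAULT, evict 4, frames=[1,5] (faults so far: 3)
  step 5: ref 6 -> FAULT, evict 5, frames=[1,6] (faults so far: 4)
  step 6: ref 7 -> FAULT, evict 1, frames=[7,6] (faults so far: 5)
  step 7: ref 4 -> FAULT, evict 6, frames=[7,4] (faults so far: 6)
  step 8: ref 2 -> FAULT, evict 7, frames=[2,4] (faults so far: 7)
  step 9: ref 2 -> HIT, frames=[2,4] (faults so far: 7)
  step 10: ref 1 -> FAULT, evict 4, frames=[2,1] (faults so far: 8)
  step 11: ref 1 -> HIT, frames=[2,1] (faults so far: 8)
  step 12: ref 6 -> FAULT, evict 2, frames=[6,1] (faults so far: 9)
  step 13: ref 6 -> HIT, frames=[6,1] (faults so far: 9)
  step 14: ref 4 -> FAULT, evict 1, frames=[6,4] (faults so far: 10)
  FIFO total faults: 10
--- LRU ---
  step 0: ref 4 -> FAULT, frames=[4,-] (faults so far: 1)
  step 1: ref 5 -> FAULT, frames=[4,5] (faults so far: 2)
  step 2: ref 4 -> HIT, frames=[4,5] (faults so far: 2)
  step 3: ref 5 -> HIT, frames=[4,5] (faults so far: 2)
  step 4: ref 1 -> FAULT, evict 4, frames=[1,5] (faults so far: 3)
  step 5: ref 6 -> FAULT, evict 5, frames=[1,6] (faults so far: 4)
  step 6: ref 7 -> FAULT, evict 1, frames=[7,6] (faults so far: 5)
  step 7: ref 4 -> FAULT, evict 6, frames=[7,4] (faults so far: 6)
  step 8: ref 2 -> FAULT, evict 7, frames=[2,4] (faults so far: 7)
  step 9: ref 2 -> HIT, frames=[2,4] (faults so far: 7)
  step 10: ref 1 -> FAULT, evict 4, frames=[2,1] (faults so far: 8)
  step 11: ref 1 -> HIT, frames=[2,1] (faults so far: 8)
  step 12: ref 6 -> FAULT, evict 2, frames=[6,1] (faults so far: 9)
  step 13: ref 6 -> HIT, frames=[6,1] (faults so far: 9)
  step 14: ref 4 -> FAULT, evict 1, frames=[6,4] (faults so far: 10)
  LRU total faults: 10
--- Optimal ---
  step 0: ref 4 -> FAULT, frames=[4,-] (faults so far: 1)
  step 1: ref 5 -> FAULT, frames=[4,5] (faults so far: 2)
  step 2: ref 4 -> HIT, frames=[4,5] (faults so far: 2)
  step 3: ref 5 -> HIT, frames=[4,5] (faults so far: 2)
  step 4: ref 1 -> FAULT, evict 5, frames=[4,1] (faults so far: 3)
  step 5: ref 6 -> FAULT, evict 1, frames=[4,6] (faults so far: 4)
  step 6: ref 7 -> FAULT, evict 6, frames=[4,7] (faults so far: 5)
  step 7: ref 4 -> HIT, frames=[4,7] (faults so far: 5)
  step 8: ref 2 -> FAULT, evict 7, frames=[4,2] (faults so far: 6)
  step 9: ref 2 -> HIT, frames=[4,2] (faults so far: 6)
  step 10: ref 1 -> FAULT, evict 2, frames=[4,1] (faults so far: 7)
  step 11: ref 1 -> HIT, frames=[4,1] (faults so far: 7)
  step 12: ref 6 -> FAULT, evict 1, frames=[4,6] (faults so far: 8)
  step 13: ref 6 -> HIT, frames=[4,6] (faults so far: 8)
  step 14: ref 4 -> HIT, frames=[4,6] (faults so far: 8)
  Optimal total faults: 8

Answer: 10 10 8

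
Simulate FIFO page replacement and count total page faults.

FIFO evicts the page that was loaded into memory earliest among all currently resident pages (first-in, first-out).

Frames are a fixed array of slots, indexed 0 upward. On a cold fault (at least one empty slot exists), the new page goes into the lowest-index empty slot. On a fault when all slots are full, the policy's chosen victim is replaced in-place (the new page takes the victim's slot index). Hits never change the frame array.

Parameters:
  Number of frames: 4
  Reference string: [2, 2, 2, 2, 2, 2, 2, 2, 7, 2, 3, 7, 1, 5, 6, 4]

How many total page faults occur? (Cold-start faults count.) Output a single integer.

Step 0: ref 2 → FAULT, frames=[2,-,-,-]
Step 1: ref 2 → HIT, frames=[2,-,-,-]
Step 2: ref 2 → HIT, frames=[2,-,-,-]
Step 3: ref 2 → HIT, frames=[2,-,-,-]
Step 4: ref 2 → HIT, frames=[2,-,-,-]
Step 5: ref 2 → HIT, frames=[2,-,-,-]
Step 6: ref 2 → HIT, frames=[2,-,-,-]
Step 7: ref 2 → HIT, frames=[2,-,-,-]
Step 8: ref 7 → FAULT, frames=[2,7,-,-]
Step 9: ref 2 → HIT, frames=[2,7,-,-]
Step 10: ref 3 → FAULT, frames=[2,7,3,-]
Step 11: ref 7 → HIT, frames=[2,7,3,-]
Step 12: ref 1 → FAULT, frames=[2,7,3,1]
Step 13: ref 5 → FAULT (evict 2), frames=[5,7,3,1]
Step 14: ref 6 → FAULT (evict 7), frames=[5,6,3,1]
Step 15: ref 4 → FAULT (evict 3), frames=[5,6,4,1]
Total faults: 7

Answer: 7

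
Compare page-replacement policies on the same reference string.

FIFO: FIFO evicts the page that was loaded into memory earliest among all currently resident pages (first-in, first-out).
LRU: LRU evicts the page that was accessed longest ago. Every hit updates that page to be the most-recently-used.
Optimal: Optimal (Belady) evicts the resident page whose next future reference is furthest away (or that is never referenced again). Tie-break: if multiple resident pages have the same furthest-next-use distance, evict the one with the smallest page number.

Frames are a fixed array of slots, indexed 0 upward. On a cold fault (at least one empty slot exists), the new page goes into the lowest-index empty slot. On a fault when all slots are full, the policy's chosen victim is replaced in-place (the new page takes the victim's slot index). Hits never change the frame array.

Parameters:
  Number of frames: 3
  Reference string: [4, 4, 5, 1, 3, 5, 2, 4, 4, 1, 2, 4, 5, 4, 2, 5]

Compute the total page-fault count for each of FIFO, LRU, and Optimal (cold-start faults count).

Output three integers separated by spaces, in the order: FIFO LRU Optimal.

Answer: 9 8 7

Derivation:
--- FIFO ---
  step 0: ref 4 -> FAULT, frames=[4,-,-] (faults so far: 1)
  step 1: ref 4 -> HIT, frames=[4,-,-] (faults so far: 1)
  step 2: ref 5 -> FAULT, frames=[4,5,-] (faults so far: 2)
  step 3: ref 1 -> FAULT, frames=[4,5,1] (faults so far: 3)
  step 4: ref 3 -> FAULT, evict 4, frames=[3,5,1] (faults so far: 4)
  step 5: ref 5 -> HIT, frames=[3,5,1] (faults so far: 4)
  step 6: ref 2 -> FAULT, evict 5, frames=[3,2,1] (faults so far: 5)
  step 7: ref 4 -> FAULT, evict 1, frames=[3,2,4] (faults so far: 6)
  step 8: ref 4 -> HIT, frames=[3,2,4] (faults so far: 6)
  step 9: ref 1 -> FAULT, evict 3, frames=[1,2,4] (faults so far: 7)
  step 10: ref 2 -> HIT, frames=[1,2,4] (faults so far: 7)
  step 11: ref 4 -> HIT, frames=[1,2,4] (faults so far: 7)
  step 12: ref 5 -> FAULT, evict 2, frames=[1,5,4] (faults so far: 8)
  step 13: ref 4 -> HIT, frames=[1,5,4] (faults so far: 8)
  step 14: ref 2 -> FAULT, evict 4, frames=[1,5,2] (faults so far: 9)
  step 15: ref 5 -> HIT, frames=[1,5,2] (faults so far: 9)
  FIFO total faults: 9
--- LRU ---
  step 0: ref 4 -> FAULT, frames=[4,-,-] (faults so far: 1)
  step 1: ref 4 -> HIT, frames=[4,-,-] (faults so far: 1)
  step 2: ref 5 -> FAULT, frames=[4,5,-] (faults so far: 2)
  step 3: ref 1 -> FAULT, frames=[4,5,1] (faults so far: 3)
  step 4: ref 3 -> FAULT, evict 4, frames=[3,5,1] (faults so far: 4)
  step 5: ref 5 -> HIT, frames=[3,5,1] (faults so far: 4)
  step 6: ref 2 -> FAULT, evict 1, frames=[3,5,2] (faults so far: 5)
  step 7: ref 4 -> FAULT, evict 3, frames=[4,5,2] (faults so far: 6)
  step 8: ref 4 -> HIT, frames=[4,5,2] (faults so far: 6)
  step 9: ref 1 -> FAULT, evict 5, frames=[4,1,2] (faults so far: 7)
  step 10: ref 2 -> HIT, frames=[4,1,2] (faults so far: 7)
  step 11: ref 4 -> HIT, frames=[4,1,2] (faults so far: 7)
  step 12: ref 5 -> FAULT, evict 1, frames=[4,5,2] (faults so far: 8)
  step 13: ref 4 -> HIT, frames=[4,5,2] (faults so far: 8)
  step 14: ref 2 -> HIT, frames=[4,5,2] (faults so far: 8)
  step 15: ref 5 -> HIT, frames=[4,5,2] (faults so far: 8)
  LRU total faults: 8
--- Optimal ---
  step 0: ref 4 -> FAULT, frames=[4,-,-] (faults so far: 1)
  step 1: ref 4 -> HIT, frames=[4,-,-] (faults so far: 1)
  step 2: ref 5 -> FAULT, frames=[4,5,-] (faults so far: 2)
  step 3: ref 1 -> FAULT, frames=[4,5,1] (faults so far: 3)
  step 4: ref 3 -> FAULT, evict 1, frames=[4,5,3] (faults so far: 4)
  step 5: ref 5 -> HIT, frames=[4,5,3] (faults so far: 4)
  step 6: ref 2 -> FAULT, evict 3, frames=[4,5,2] (faults so far: 5)
  step 7: ref 4 -> HIT, frames=[4,5,2] (faults so far: 5)
  step 8: ref 4 -> HIT, frames=[4,5,2] (faults so far: 5)
  step 9: ref 1 -> FAULT, evict 5, frames=[4,1,2] (faults so far: 6)
  step 10: ref 2 -> HIT, frames=[4,1,2] (faults so far: 6)
  step 11: ref 4 -> HIT, frames=[4,1,2] (faults so far: 6)
  step 12: ref 5 -> FAULT, evict 1, frames=[4,5,2] (faults so far: 7)
  step 13: ref 4 -> HIT, frames=[4,5,2] (faults so far: 7)
  step 14: ref 2 -> HIT, frames=[4,5,2] (faults so far: 7)
  step 15: ref 5 -> HIT, frames=[4,5,2] (faults so far: 7)
  Optimal total faults: 7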